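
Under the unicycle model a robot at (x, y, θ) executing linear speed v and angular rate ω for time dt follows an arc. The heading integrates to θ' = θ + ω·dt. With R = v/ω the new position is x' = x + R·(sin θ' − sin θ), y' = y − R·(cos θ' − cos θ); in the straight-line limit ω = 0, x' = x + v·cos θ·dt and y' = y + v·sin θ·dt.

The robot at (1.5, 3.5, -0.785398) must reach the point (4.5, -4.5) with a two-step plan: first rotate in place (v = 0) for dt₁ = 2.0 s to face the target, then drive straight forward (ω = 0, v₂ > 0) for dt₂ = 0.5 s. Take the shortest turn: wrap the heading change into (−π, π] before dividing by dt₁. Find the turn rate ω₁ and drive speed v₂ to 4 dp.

heading to target = atan2(-4.5−3.5, 4.5−1.5) = -1.2120
Δθ = wrap(-1.2120 − -0.7854) = -0.4266; ω₁ = Δθ/dt₁ = -0.2133
distance = √((4.5−1.5)² + (-4.5−3.5)²) = 8.5440; v₂ = distance/dt₂ = 17.0880

ω₁ = -0.2133, v₂ = 17.0880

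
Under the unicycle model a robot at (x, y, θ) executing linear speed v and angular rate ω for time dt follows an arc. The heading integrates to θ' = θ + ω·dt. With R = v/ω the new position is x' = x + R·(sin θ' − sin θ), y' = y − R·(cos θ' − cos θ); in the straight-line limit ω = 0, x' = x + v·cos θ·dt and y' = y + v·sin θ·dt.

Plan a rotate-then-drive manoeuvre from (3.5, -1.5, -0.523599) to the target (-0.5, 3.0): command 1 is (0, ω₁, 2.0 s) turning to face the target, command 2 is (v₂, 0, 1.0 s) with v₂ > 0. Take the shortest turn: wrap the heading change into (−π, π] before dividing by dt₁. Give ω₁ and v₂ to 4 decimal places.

heading to target = atan2(3−-1.5, -0.5−3.5) = 2.2974
Δθ = wrap(2.2974 − -0.5236) = 2.8210; ω₁ = Δθ/dt₁ = 1.4105
distance = √((-0.5−3.5)² + (3−-1.5)²) = 6.0208; v₂ = distance/dt₂ = 6.0208

ω₁ = 1.4105, v₂ = 6.0208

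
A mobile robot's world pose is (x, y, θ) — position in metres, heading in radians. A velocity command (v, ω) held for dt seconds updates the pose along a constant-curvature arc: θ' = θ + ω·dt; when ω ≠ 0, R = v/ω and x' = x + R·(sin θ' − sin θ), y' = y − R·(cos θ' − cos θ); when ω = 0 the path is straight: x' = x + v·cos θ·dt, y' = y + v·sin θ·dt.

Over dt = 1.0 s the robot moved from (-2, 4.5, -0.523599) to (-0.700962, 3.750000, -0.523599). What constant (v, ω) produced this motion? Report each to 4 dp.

Δθ = -0.523599 − -0.523599 = 0.000000
ω = Δθ/dt = 0.000000/1.0 = 0.0000
ω = 0 → v = (Δx·cos θ + Δy·sin θ)/dt = 1.5000

v = 1.5000, ω = 0.0000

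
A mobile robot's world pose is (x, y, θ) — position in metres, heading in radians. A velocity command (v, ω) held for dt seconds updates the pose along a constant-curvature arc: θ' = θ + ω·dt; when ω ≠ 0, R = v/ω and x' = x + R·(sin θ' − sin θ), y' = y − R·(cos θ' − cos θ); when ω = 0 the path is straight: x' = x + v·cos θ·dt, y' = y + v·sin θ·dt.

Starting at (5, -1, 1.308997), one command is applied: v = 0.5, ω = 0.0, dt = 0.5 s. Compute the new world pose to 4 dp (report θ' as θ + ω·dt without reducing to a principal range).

θ' = 1.3090 + 0.0·0.5 = 1.3090
ω = 0 → straight: x' = 5 + 0.5·cos(1.3090)·0.5 = 5.0647
y' = -1 + 0.5·sin(1.3090)·0.5 = -0.7585

(5.0647, -0.7585, 1.3090)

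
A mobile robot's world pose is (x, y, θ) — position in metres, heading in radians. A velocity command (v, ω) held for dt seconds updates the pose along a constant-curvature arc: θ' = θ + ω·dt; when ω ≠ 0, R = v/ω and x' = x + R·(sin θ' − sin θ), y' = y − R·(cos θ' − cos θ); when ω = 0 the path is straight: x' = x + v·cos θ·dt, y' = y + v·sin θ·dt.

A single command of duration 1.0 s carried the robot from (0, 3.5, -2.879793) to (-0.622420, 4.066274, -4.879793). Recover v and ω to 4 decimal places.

v = 1.0000, ω = -2.0000

Δθ = -4.879793 − -2.879793 = -2.000000
ω = Δθ/dt = -2.000000/1.0 = -2.0000
R = Δx/(sin θ' − sin θ) = -0.5000
v = R·ω = -0.5000·-2.0000 = 1.0000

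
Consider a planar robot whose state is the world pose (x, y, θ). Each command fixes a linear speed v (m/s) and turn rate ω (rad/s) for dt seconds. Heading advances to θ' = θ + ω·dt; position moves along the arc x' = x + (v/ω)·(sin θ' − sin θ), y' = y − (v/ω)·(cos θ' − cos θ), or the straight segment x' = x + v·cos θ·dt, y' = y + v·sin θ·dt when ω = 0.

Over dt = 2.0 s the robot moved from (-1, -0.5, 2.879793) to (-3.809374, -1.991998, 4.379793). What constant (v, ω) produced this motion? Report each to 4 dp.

Δθ = 4.379793 − 2.879793 = 1.500000
ω = Δθ/dt = 1.500000/2.0 = 0.7500
R = Δx/(sin θ' − sin θ) = 2.3333
v = R·ω = 2.3333·0.7500 = 1.7500

v = 1.7500, ω = 0.7500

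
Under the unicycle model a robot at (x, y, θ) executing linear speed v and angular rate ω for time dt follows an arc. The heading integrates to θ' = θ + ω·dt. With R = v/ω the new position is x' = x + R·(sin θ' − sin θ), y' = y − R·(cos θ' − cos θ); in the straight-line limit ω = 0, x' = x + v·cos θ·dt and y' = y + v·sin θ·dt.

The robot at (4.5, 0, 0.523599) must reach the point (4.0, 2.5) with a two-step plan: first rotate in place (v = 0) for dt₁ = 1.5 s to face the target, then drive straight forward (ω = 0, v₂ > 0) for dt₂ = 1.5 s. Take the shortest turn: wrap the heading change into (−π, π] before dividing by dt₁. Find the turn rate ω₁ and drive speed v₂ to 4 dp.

heading to target = atan2(2.5−0, 4−4.5) = 1.7682
Δθ = wrap(1.7682 − 0.5236) = 1.2446; ω₁ = Δθ/dt₁ = 0.8297
distance = √((4−4.5)² + (2.5−0)²) = 2.5495; v₂ = distance/dt₂ = 1.6997

ω₁ = 0.8297, v₂ = 1.6997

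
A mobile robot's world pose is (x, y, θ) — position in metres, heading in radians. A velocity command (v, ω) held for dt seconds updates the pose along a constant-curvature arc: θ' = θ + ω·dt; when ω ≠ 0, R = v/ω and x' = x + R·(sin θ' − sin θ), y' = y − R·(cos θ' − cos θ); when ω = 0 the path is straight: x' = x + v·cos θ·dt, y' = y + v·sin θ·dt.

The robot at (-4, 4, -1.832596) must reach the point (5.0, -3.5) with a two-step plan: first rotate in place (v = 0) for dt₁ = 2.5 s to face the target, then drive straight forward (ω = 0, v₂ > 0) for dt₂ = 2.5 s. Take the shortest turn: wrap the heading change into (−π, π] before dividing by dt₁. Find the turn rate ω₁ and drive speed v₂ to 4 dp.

heading to target = atan2(-3.5−4, 5−-4) = -0.6947
Δθ = wrap(-0.6947 − -1.8326) = 1.1379; ω₁ = Δθ/dt₁ = 0.4551
distance = √((5−-4)² + (-3.5−4)²) = 11.7154; v₂ = distance/dt₂ = 4.6861

ω₁ = 0.4551, v₂ = 4.6861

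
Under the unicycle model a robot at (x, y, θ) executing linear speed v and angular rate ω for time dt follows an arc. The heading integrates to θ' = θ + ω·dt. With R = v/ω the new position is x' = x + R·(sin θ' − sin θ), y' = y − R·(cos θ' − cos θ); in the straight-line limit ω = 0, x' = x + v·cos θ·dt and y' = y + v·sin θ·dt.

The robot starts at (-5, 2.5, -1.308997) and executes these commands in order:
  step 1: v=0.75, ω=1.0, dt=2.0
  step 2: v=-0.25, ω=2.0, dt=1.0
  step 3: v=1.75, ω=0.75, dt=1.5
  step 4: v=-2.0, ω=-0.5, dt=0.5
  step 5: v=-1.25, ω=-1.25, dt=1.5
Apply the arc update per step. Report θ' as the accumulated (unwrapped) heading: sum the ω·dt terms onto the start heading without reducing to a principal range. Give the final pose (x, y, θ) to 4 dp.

step 1: θ'=0.6910 (R=0.7500) → pose (-3.7976, 2.1162, 0.6910)
step 2: θ'=2.6910 (R=-0.1250) → pose (-3.7723, 1.9073, 2.6910)
step 3: θ'=3.8160 (R=2.3333) → pose (-6.2455, 1.6294, 3.8160)
step 4: θ'=3.5660 (R=4.0000) → pose (-5.3949, 2.1502, 3.5660)
step 5: θ'=1.6910 (R=1.0000) → pose (-3.9903, 1.3588, 1.6910)

(-3.9903, 1.3588, 1.6910)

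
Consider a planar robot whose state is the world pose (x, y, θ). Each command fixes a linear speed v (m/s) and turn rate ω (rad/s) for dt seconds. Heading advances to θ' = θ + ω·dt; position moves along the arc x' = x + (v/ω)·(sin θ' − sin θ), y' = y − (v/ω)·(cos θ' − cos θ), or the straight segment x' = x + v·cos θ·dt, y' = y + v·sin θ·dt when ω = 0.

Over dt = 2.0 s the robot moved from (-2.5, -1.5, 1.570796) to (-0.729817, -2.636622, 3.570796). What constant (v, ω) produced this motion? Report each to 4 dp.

Δθ = 3.570796 − 1.570796 = 2.000000
ω = Δθ/dt = 2.000000/2.0 = 1.0000
R = Δx/(sin θ' − sin θ) = -1.2500
v = R·ω = -1.2500·1.0000 = -1.2500

v = -1.2500, ω = 1.0000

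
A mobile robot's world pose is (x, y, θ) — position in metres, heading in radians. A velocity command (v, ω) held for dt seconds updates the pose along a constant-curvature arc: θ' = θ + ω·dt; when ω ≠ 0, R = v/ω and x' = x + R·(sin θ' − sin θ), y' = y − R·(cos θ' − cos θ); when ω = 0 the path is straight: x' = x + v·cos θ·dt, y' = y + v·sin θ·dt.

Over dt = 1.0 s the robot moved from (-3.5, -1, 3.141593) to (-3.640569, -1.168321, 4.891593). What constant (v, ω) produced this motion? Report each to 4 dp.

v = 0.2500, ω = 1.7500

Δθ = 4.891593 − 3.141593 = 1.750000
ω = Δθ/dt = 1.750000/1.0 = 1.7500
R = −Δy/(cos θ' − cos θ) = 0.1429
v = R·ω = 0.1429·1.7500 = 0.2500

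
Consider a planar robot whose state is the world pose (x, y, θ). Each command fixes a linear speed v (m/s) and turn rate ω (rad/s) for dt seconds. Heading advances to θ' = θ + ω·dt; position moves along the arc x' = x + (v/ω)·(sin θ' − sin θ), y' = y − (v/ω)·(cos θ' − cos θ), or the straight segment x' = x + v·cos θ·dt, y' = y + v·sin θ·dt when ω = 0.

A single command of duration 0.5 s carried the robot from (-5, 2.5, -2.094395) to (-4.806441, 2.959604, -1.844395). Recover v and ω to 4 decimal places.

Δθ = -1.844395 − -2.094395 = 0.250000
ω = Δθ/dt = 0.250000/0.5 = 0.5000
R = −Δy/(cos θ' − cos θ) = -2.0000
v = R·ω = -2.0000·0.5000 = -1.0000

v = -1.0000, ω = 0.5000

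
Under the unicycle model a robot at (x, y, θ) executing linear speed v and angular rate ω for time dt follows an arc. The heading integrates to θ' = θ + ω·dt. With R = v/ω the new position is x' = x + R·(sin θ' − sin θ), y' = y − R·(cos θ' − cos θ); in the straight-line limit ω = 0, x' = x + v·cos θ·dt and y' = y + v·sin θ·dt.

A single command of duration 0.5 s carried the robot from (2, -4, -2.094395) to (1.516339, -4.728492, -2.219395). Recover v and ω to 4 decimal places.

Δθ = -2.219395 − -2.094395 = -0.125000
ω = Δθ/dt = -0.125000/0.5 = -0.2500
R = −Δy/(cos θ' − cos θ) = -7.0000
v = R·ω = -7.0000·-0.2500 = 1.7500

v = 1.7500, ω = -0.2500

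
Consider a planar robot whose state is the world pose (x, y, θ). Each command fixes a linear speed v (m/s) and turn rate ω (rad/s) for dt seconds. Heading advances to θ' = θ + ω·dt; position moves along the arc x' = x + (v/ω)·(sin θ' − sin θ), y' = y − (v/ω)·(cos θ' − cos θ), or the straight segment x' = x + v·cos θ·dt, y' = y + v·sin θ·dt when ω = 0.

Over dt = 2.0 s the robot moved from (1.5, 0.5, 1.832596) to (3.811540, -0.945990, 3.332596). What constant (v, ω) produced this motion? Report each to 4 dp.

Δθ = 3.332596 − 1.832596 = 1.500000
ω = Δθ/dt = 1.500000/2.0 = 0.7500
R = Δx/(sin θ' − sin θ) = -2.0000
v = R·ω = -2.0000·0.7500 = -1.5000

v = -1.5000, ω = 0.7500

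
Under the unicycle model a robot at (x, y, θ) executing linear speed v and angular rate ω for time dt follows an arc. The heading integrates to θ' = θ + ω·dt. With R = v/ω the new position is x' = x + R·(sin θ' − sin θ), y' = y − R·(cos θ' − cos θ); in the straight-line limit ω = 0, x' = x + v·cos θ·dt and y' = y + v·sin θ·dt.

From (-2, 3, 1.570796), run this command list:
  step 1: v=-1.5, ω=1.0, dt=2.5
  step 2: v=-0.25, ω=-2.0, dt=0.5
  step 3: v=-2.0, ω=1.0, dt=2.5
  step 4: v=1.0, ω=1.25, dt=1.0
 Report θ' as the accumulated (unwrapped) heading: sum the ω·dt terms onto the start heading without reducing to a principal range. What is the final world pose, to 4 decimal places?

(3.1920, 5.5791, 6.8208)

step 1: θ'=4.0708 (R=-1.5000) → pose (0.7017, 2.1023, 4.0708)
step 2: θ'=3.0708 (R=0.1250) → pose (0.8107, 2.1522, 3.0708)
step 3: θ'=5.5708 (R=-2.0000) → pose (2.2595, 5.6608, 5.5708)
step 4: θ'=6.8208 (R=0.8000) → pose (3.1920, 5.5791, 6.8208)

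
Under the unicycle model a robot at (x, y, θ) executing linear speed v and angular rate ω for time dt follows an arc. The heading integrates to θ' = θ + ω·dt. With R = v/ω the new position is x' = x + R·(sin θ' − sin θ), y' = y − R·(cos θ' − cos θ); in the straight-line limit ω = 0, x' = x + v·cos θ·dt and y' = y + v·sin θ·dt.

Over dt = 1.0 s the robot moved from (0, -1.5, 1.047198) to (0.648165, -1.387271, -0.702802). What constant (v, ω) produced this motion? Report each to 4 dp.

Δθ = -0.702802 − 1.047198 = -1.750000
ω = Δθ/dt = -1.750000/1.0 = -1.7500
R = Δx/(sin θ' − sin θ) = -0.4286
v = R·ω = -0.4286·-1.7500 = 0.7500

v = 0.7500, ω = -1.7500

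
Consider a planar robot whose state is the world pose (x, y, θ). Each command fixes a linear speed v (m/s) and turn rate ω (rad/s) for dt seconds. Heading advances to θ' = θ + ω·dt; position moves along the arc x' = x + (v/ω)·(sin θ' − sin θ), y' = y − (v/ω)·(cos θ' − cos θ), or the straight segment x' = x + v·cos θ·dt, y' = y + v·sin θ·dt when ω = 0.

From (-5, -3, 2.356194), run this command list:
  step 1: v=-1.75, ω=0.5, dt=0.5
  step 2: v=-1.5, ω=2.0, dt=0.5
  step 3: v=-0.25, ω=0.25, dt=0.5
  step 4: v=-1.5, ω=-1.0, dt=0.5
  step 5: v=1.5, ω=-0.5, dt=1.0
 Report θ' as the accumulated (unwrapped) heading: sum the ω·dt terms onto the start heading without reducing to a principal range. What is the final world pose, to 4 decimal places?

step 1: θ'=2.6062 (R=-3.5000) → pose (-4.3108, -3.5354, 2.6062)
step 2: θ'=3.6062 (R=-0.7500) → pose (-3.5921, -3.5608, 3.6062)
step 3: θ'=3.7312 (R=-1.0000) → pose (-3.4841, -3.4980, 3.7312)
step 4: θ'=3.2312 (R=1.5000) → pose (-2.7843, -3.2507, 3.2312)
step 5: θ'=2.7312 (R=-3.0000) → pose (-4.2497, -3.0137, 2.7312)

(-4.2497, -3.0137, 2.7312)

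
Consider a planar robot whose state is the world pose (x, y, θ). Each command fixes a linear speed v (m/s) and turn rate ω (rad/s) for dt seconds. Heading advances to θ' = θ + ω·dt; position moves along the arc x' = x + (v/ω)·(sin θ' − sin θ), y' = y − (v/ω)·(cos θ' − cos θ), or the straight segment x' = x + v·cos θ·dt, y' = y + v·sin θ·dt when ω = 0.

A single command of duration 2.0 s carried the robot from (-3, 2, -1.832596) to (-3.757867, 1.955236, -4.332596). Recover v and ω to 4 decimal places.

Δθ = -4.332596 − -1.832596 = -2.500000
ω = Δθ/dt = -2.500000/2.0 = -1.2500
R = Δx/(sin θ' − sin θ) = -0.4000
v = R·ω = -0.4000·-1.2500 = 0.5000

v = 0.5000, ω = -1.2500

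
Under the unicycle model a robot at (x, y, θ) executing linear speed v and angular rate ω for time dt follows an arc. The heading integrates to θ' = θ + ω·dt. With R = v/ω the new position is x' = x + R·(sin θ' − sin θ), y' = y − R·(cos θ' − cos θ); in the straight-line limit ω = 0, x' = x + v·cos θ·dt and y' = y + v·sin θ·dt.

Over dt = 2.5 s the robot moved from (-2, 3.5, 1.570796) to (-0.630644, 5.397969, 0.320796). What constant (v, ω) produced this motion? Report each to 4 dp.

Δθ = 0.320796 − 1.570796 = -1.250000
ω = Δθ/dt = -1.250000/2.5 = -0.5000
R = −Δy/(cos θ' − cos θ) = -2.0000
v = R·ω = -2.0000·-0.5000 = 1.0000

v = 1.0000, ω = -0.5000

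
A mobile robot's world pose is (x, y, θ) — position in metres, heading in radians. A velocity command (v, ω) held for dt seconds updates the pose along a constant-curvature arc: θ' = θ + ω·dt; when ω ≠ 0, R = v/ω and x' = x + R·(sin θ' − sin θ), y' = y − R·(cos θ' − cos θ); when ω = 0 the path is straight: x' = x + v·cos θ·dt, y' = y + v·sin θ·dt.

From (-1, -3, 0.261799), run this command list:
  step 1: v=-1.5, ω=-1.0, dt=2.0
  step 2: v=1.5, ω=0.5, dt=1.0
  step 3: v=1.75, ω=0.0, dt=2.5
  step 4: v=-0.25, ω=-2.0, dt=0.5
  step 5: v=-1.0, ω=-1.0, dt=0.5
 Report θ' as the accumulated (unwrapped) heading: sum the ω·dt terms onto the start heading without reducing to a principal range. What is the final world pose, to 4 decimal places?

(-0.9035, -6.4968, -2.7382)

step 1: θ'=-1.7382 (R=1.5000) → pose (-2.8673, -1.3012, -1.7382)
step 2: θ'=-1.2382 (R=3.0000) → pose (-2.7448, -2.7805, -1.2382)
step 3: θ'=-1.2382 (straight) → pose (-1.3164, -6.9158, -1.2382)
step 4: θ'=-2.2382 (R=0.1250) → pose (-1.2964, -6.7976, -2.2382)
step 5: θ'=-2.7382 (R=1.0000) → pose (-0.9035, -6.4968, -2.7382)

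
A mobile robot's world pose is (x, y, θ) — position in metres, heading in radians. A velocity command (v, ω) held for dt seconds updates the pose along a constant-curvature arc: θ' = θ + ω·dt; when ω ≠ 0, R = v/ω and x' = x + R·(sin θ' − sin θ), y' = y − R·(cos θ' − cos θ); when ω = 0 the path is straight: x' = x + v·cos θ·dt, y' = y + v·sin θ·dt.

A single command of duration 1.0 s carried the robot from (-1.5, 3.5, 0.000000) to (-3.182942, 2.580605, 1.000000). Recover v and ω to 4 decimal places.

v = -2.0000, ω = 1.0000

Δθ = 1.000000 − 0.000000 = 1.000000
ω = Δθ/dt = 1.000000/1.0 = 1.0000
R = Δx/(sin θ' − sin θ) = -2.0000
v = R·ω = -2.0000·1.0000 = -2.0000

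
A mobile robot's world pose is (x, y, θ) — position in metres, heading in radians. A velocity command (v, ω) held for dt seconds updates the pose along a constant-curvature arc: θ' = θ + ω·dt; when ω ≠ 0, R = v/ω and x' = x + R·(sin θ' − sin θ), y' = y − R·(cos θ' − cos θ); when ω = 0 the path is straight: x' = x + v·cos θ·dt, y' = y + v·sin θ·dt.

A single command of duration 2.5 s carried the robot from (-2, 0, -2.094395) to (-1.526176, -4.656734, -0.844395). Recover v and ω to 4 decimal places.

Δθ = -0.844395 − -2.094395 = 1.250000
ω = Δθ/dt = 1.250000/2.5 = 0.5000
R = −Δy/(cos θ' − cos θ) = 4.0000
v = R·ω = 4.0000·0.5000 = 2.0000

v = 2.0000, ω = 0.5000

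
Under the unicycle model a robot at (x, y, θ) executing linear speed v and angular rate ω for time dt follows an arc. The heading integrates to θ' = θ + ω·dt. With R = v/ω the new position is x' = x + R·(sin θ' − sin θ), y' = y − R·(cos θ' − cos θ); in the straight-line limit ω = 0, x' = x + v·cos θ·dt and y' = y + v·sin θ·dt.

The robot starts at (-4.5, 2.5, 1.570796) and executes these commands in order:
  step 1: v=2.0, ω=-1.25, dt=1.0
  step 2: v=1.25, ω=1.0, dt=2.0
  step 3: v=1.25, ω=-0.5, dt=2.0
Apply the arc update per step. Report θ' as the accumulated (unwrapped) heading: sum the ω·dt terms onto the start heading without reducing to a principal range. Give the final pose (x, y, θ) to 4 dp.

step 1: θ'=0.3208 (R=-1.6000) → pose (-3.4045, 4.0184, 0.3208)
step 2: θ'=2.3208 (R=1.2500) → pose (-2.8841, 6.0567, 2.3208)
step 3: θ'=1.3208 (R=-2.5000) → pose (-3.4771, 8.3793, 1.3208)

(-3.4771, 8.3793, 1.3208)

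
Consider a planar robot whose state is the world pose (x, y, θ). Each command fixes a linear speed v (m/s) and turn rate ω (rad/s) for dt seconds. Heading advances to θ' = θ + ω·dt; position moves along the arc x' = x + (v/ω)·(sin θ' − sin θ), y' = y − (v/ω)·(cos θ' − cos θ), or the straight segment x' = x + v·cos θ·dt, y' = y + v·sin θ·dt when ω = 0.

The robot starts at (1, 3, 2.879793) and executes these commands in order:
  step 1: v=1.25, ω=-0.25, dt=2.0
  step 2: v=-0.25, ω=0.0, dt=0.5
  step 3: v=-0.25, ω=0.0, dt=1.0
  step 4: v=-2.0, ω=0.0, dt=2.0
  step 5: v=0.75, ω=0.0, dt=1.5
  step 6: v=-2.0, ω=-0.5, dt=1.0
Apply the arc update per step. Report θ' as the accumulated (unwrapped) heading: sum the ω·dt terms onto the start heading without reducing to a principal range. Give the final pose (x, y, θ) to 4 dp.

step 1: θ'=2.3798 (R=-5.0000) → pose (-1.1570, 4.2117, 2.3798)
step 2: θ'=2.3798 (straight) → pose (-1.0666, 4.1254, 2.3798)
step 3: θ'=2.3798 (straight) → pose (-0.8857, 3.9528, 2.3798)
step 4: θ'=2.3798 (straight) → pose (2.0087, 1.1919, 2.3798)
step 5: θ'=2.3798 (straight) → pose (1.1947, 1.9684, 2.3798)
step 6: θ'=1.8798 (R=4.0000) → pose (2.2443, 0.2905, 1.8798)

(2.2443, 0.2905, 1.8798)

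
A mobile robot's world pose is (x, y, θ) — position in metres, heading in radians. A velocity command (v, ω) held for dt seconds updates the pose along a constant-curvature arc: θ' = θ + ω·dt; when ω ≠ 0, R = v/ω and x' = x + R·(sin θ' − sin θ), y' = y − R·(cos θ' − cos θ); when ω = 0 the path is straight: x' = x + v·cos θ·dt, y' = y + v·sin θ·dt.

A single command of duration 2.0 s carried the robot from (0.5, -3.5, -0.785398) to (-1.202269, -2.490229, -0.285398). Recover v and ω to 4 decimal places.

v = -1.0000, ω = 0.2500

Δθ = -0.285398 − -0.785398 = 0.500000
ω = Δθ/dt = 0.500000/2.0 = 0.2500
R = Δx/(sin θ' − sin θ) = -4.0000
v = R·ω = -4.0000·0.2500 = -1.0000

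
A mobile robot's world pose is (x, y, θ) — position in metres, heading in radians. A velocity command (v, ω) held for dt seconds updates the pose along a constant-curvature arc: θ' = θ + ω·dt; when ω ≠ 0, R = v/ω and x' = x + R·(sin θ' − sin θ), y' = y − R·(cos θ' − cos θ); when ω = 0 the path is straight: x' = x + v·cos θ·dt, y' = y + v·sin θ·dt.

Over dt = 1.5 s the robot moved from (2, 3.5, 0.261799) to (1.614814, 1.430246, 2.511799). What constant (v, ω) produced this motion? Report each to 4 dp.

Δθ = 2.511799 − 0.261799 = 2.250000
ω = Δθ/dt = 2.250000/1.5 = 1.5000
R = −Δy/(cos θ' − cos θ) = -1.1667
v = R·ω = -1.1667·1.5000 = -1.7500

v = -1.7500, ω = 1.5000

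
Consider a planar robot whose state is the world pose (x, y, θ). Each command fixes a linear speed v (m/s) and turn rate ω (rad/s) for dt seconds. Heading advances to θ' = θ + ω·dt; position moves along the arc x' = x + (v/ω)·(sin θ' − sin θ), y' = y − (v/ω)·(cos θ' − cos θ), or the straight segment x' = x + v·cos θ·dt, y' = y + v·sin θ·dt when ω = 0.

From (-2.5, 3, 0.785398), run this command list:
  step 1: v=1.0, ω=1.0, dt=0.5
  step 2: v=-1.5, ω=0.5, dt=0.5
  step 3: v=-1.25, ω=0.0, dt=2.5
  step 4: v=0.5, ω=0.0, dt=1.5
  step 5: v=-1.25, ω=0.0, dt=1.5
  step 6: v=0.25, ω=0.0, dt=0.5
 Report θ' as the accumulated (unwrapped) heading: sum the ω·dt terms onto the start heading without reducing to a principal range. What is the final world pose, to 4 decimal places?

step 1: θ'=1.2854 (R=1.0000) → pose (-2.2476, 3.4256, 1.2854)
step 2: θ'=1.5354 (R=-3.0000) → pose (-2.3670, 2.6871, 1.5354)
step 3: θ'=1.5354 (straight) → pose (-2.4776, -0.4359, 1.5354)
step 4: θ'=1.5354 (straight) → pose (-2.4511, 0.3136, 1.5354)
step 5: θ'=1.5354 (straight) → pose (-2.5174, -1.5602, 1.5354)
step 6: θ'=1.5354 (straight) → pose (-2.5130, -1.4353, 1.5354)

(-2.5130, -1.4353, 1.5354)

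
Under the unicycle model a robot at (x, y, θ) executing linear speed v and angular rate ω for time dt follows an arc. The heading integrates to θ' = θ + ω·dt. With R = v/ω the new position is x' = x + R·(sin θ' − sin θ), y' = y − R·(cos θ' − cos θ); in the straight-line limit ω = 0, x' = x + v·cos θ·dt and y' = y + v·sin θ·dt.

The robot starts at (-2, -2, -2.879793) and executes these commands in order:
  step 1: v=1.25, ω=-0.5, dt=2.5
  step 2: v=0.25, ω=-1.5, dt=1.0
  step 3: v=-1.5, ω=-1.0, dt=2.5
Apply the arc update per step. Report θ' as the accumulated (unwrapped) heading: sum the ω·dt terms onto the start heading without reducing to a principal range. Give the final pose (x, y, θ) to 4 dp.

step 1: θ'=-4.1298 (R=-2.5000) → pose (-4.7346, -0.9607, -4.1298)
step 2: θ'=-5.6298 (R=-0.1667) → pose (-4.6968, -0.7366, -5.6298)
step 3: θ'=-8.1298 (R=1.5000) → pose (-7.0519, 0.8629, -8.1298)

(-7.0519, 0.8629, -8.1298)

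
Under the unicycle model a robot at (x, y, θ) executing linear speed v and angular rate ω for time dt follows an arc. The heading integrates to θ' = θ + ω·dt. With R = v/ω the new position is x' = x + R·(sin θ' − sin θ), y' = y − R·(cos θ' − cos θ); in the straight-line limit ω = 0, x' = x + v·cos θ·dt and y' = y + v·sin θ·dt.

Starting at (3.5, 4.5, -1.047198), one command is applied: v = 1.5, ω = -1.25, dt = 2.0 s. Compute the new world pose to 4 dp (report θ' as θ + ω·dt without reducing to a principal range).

θ' = -1.0472 + -1.25·2.0 = -3.5472
R = v/ω = 1.5/-1.25 = -1.2000
x' = 3.5 + -1.2000·(sin -3.5472 − sin -1.0472) = 1.9873
y' = 4.5 − -1.2000·(cos -3.5472 − cos -1.0472) = 2.7974

(1.9873, 2.7974, -3.5472)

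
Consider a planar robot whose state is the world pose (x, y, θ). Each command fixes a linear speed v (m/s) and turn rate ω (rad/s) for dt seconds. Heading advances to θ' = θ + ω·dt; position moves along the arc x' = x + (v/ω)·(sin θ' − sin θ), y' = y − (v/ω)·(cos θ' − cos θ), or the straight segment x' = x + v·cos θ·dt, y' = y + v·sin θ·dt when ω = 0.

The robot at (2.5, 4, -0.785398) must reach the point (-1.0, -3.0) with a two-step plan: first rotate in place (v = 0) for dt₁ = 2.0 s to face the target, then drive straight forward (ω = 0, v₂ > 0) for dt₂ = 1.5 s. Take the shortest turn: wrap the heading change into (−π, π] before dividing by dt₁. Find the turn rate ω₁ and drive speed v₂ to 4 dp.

heading to target = atan2(-3−4, -1−2.5) = -2.0344
Δθ = wrap(-2.0344 − -0.7854) = -1.2490; ω₁ = Δθ/dt₁ = -0.6245
distance = √((-1−2.5)² + (-3−4)²) = 7.8262; v₂ = distance/dt₂ = 5.2175

ω₁ = -0.6245, v₂ = 5.2175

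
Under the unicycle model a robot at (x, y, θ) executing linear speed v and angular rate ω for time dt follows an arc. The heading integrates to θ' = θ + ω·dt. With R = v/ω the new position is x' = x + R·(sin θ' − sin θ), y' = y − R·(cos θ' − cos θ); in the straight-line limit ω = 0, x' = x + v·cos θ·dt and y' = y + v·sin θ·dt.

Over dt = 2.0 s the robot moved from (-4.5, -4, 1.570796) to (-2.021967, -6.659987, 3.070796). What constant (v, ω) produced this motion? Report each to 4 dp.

v = -2.0000, ω = 0.7500

Δθ = 3.070796 − 1.570796 = 1.500000
ω = Δθ/dt = 1.500000/2.0 = 0.7500
R = −Δy/(cos θ' − cos θ) = -2.6667
v = R·ω = -2.6667·0.7500 = -2.0000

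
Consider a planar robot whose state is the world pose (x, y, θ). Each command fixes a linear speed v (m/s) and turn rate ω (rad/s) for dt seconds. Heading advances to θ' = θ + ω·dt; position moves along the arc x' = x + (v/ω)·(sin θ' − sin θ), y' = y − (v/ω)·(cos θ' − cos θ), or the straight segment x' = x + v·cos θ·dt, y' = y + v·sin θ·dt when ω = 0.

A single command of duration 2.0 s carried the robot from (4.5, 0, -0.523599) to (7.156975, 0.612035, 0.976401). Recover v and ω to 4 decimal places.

v = 1.5000, ω = 0.7500

Δθ = 0.976401 − -0.523599 = 1.500000
ω = Δθ/dt = 1.500000/2.0 = 0.7500
R = Δx/(sin θ' − sin θ) = 2.0000
v = R·ω = 2.0000·0.7500 = 1.5000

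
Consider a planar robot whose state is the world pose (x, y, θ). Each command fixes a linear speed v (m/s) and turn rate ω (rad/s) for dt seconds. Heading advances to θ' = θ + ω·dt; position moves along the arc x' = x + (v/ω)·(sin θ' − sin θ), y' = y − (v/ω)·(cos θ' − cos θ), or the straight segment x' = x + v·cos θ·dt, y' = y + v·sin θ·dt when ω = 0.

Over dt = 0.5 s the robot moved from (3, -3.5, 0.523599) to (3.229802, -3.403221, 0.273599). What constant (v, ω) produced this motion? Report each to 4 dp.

Δθ = 0.273599 − 0.523599 = -0.250000
ω = Δθ/dt = -0.250000/0.5 = -0.5000
R = Δx/(sin θ' − sin θ) = -1.0000
v = R·ω = -1.0000·-0.5000 = 0.5000

v = 0.5000, ω = -0.5000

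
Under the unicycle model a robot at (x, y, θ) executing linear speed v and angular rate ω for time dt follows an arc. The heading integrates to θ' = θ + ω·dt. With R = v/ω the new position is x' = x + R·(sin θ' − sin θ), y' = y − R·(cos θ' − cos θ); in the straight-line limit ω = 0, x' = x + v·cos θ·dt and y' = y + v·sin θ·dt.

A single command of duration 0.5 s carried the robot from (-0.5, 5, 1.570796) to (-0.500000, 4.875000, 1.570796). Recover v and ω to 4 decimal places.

Δθ = 1.570796 − 1.570796 = 0.000000
ω = Δθ/dt = 0.000000/0.5 = 0.0000
ω = 0 → v = (Δx·cos θ + Δy·sin θ)/dt = -0.2500

v = -0.2500, ω = 0.0000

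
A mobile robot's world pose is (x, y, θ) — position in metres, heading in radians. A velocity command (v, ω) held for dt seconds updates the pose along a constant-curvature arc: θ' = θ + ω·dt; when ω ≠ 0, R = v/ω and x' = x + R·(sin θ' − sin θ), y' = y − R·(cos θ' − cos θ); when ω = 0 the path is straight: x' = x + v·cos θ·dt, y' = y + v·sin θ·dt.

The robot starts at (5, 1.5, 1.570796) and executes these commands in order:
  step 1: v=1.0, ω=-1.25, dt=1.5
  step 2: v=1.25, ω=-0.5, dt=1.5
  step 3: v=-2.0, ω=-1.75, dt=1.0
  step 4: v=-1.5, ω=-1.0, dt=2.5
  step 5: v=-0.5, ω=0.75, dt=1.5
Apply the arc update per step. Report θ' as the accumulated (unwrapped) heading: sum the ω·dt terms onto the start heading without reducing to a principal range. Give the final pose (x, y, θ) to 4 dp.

(9.8006, -0.2072, -4.1792)

step 1: θ'=-0.3042 (R=-0.8000) → pose (6.0396, 2.2633, -0.3042)
step 2: θ'=-1.0542 (R=-2.5000) → pose (7.4646, 1.1129, -1.0542)
step 3: θ'=-2.8042 (R=1.1429) → pose (8.0800, 2.7558, -2.8042)
step 4: θ'=-5.3042 (R=1.5000) → pose (9.8214, 0.5035, -5.3042)
step 5: θ'=-4.1792 (R=-0.6667) → pose (9.8006, -0.2072, -4.1792)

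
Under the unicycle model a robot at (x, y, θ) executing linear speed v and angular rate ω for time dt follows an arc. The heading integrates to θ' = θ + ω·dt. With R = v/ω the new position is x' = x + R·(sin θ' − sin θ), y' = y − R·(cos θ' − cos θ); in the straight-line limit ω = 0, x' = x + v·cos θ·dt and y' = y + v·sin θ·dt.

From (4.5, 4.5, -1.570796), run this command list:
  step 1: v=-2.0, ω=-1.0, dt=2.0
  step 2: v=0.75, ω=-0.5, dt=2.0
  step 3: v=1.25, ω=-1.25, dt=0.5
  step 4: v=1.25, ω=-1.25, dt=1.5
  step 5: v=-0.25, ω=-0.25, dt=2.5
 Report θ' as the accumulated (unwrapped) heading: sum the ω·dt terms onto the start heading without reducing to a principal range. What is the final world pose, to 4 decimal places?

(7.8913, 8.8655, -7.6958)

step 1: θ'=-3.5708 (R=2.0000) → pose (7.3323, 6.3186, -3.5708)
step 2: θ'=-4.5708 (R=-1.5000) → pose (6.4715, 7.4709, -4.5708)
step 3: θ'=-5.1958 (R=-1.0000) → pose (6.5761, 8.0768, -5.1958)
step 4: θ'=-7.0708 (R=-1.0000) → pose (8.1702, 8.3175, -7.0708)
step 5: θ'=-7.6958 (R=1.0000) → pose (7.8913, 8.8655, -7.6958)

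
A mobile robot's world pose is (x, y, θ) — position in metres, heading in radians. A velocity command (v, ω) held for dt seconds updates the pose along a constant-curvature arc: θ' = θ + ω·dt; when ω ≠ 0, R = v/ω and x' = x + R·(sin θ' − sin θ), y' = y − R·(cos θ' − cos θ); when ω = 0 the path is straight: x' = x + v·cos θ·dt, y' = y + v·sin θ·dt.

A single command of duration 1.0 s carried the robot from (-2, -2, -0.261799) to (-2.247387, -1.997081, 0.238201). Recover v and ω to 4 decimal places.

Δθ = 0.238201 − -0.261799 = 0.500000
ω = Δθ/dt = 0.500000/1.0 = 0.5000
R = Δx/(sin θ' − sin θ) = -0.5000
v = R·ω = -0.5000·0.5000 = -0.2500

v = -0.2500, ω = 0.5000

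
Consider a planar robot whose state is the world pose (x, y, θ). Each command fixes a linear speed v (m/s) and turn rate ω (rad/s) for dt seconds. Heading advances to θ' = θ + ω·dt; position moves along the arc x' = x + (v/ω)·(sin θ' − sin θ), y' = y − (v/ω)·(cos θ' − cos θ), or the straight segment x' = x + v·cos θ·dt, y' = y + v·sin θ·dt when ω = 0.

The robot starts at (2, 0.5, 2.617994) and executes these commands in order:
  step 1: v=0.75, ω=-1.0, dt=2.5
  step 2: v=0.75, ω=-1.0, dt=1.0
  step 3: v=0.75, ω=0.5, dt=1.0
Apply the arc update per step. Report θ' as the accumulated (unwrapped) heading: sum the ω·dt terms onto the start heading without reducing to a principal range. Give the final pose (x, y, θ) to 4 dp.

(3.5529, 1.1877, -0.3820)

step 1: θ'=0.1180 (R=-0.7500) → pose (2.2867, 1.8943, 0.1180)
step 2: θ'=-0.8820 (R=-0.7500) → pose (2.9540, 1.6262, -0.8820)
step 3: θ'=-0.3820 (R=1.5000) → pose (3.5529, 1.1877, -0.3820)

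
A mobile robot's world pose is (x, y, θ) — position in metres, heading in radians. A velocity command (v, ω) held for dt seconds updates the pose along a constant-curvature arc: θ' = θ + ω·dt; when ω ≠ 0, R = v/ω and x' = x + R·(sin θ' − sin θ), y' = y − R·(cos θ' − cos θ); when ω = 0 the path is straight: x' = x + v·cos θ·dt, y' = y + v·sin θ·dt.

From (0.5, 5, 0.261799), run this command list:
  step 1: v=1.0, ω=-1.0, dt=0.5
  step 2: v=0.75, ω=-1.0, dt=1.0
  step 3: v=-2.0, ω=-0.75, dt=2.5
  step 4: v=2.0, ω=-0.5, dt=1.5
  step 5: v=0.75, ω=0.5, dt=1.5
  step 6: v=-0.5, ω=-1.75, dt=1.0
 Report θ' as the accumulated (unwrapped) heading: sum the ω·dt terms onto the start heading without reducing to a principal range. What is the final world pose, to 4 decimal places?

(0.4727, 9.0983, -4.8632)

step 1: θ'=-0.2382 (R=-1.0000) → pose (0.9948, 5.0058, -0.2382)
step 2: θ'=-1.2382 (R=-0.7500) → pose (1.5267, 4.5219, -1.2382)
step 3: θ'=-3.1132 (R=2.6667) → pose (3.9715, 8.0581, -3.1132)
step 4: θ'=-3.8632 (R=-4.0000) → pose (1.2156, 9.0536, -3.8632)
step 5: θ'=-3.1132 (R=1.5000) → pose (0.1821, 9.4268, -3.1132)
step 6: θ'=-4.8632 (R=0.2857) → pose (0.4727, 9.0983, -4.8632)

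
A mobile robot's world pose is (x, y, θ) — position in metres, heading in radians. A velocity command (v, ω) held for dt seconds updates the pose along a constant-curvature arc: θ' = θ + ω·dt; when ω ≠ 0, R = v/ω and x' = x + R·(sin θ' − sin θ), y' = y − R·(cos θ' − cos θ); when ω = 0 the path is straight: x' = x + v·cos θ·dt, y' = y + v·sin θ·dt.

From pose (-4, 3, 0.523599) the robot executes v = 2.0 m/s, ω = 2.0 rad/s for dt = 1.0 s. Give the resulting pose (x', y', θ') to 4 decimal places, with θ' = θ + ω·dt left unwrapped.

θ' = 0.5236 + 2.0·1.0 = 2.5236
R = v/ω = 2.0/2.0 = 1.0000
x' = -4 + 1.0000·(sin 2.5236 − sin 0.5236) = -3.9206
y' = 3 − 1.0000·(cos 2.5236 − cos 0.5236) = 4.6811

(-3.9206, 4.6811, 2.5236)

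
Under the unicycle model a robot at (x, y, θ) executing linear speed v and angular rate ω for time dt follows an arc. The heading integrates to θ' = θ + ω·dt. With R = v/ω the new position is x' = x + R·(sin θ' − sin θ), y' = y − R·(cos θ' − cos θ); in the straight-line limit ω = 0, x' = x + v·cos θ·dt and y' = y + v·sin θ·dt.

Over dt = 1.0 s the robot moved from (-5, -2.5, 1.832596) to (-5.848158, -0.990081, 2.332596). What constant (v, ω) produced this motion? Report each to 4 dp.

v = 1.7500, ω = 0.5000

Δθ = 2.332596 − 1.832596 = 0.500000
ω = Δθ/dt = 0.500000/1.0 = 0.5000
R = −Δy/(cos θ' − cos θ) = 3.5000
v = R·ω = 3.5000·0.5000 = 1.7500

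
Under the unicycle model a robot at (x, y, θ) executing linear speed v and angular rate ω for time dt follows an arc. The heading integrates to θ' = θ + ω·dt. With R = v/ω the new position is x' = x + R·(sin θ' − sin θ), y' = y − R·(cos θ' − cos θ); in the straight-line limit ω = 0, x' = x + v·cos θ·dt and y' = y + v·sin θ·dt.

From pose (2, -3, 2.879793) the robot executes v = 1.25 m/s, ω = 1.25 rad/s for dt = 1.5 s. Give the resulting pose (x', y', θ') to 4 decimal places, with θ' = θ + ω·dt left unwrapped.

θ' = 2.8798 + 1.25·1.5 = 4.7548
R = v/ω = 1.25/1.25 = 1.0000
x' = 2 + 1.0000·(sin 4.7548 − sin 2.8798) = 0.7421
y' = -3 − 1.0000·(cos 4.7548 − cos 2.8798) = -4.0083

(0.7421, -4.0083, 4.7548)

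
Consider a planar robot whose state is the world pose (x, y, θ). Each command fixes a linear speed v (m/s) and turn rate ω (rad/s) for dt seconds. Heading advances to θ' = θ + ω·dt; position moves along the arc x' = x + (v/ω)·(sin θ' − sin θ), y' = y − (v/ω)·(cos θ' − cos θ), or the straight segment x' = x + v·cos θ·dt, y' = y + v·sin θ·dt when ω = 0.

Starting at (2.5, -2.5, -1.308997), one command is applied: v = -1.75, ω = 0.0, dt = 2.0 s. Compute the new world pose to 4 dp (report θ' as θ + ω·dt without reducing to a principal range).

θ' = -1.3090 + 0.0·2.0 = -1.3090
ω = 0 → straight: x' = 2.5 + -1.75·cos(-1.3090)·2.0 = 1.5941
y' = -2.5 + -1.75·sin(-1.3090)·2.0 = 0.8807

(1.5941, 0.8807, -1.3090)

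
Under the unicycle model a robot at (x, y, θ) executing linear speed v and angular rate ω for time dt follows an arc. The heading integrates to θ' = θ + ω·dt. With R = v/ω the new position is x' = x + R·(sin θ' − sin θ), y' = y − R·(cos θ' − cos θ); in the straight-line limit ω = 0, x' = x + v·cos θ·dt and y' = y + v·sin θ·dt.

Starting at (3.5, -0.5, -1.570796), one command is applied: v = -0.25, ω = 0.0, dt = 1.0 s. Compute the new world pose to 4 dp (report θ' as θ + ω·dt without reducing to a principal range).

(3.5000, -0.2500, -1.5708)

θ' = -1.5708 + 0.0·1.0 = -1.5708
ω = 0 → straight: x' = 3.5 + -0.25·cos(-1.5708)·1.0 = 3.5000
y' = -0.5 + -0.25·sin(-1.5708)·1.0 = -0.2500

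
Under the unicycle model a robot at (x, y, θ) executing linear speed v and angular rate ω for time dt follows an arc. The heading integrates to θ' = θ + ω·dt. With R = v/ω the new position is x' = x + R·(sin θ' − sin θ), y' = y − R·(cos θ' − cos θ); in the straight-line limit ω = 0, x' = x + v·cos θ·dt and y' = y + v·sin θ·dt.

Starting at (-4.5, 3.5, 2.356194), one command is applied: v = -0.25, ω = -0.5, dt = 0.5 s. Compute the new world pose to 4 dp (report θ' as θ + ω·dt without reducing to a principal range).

θ' = 2.3562 + -0.5·0.5 = 2.1062
R = v/ω = -0.25/-0.5 = 0.5000
x' = -4.5 + 0.5000·(sin 2.1062 − sin 2.3562) = -4.4235
y' = 3.5 − 0.5000·(cos 2.1062 − cos 2.3562) = 3.4015

(-4.4235, 3.4015, 2.1062)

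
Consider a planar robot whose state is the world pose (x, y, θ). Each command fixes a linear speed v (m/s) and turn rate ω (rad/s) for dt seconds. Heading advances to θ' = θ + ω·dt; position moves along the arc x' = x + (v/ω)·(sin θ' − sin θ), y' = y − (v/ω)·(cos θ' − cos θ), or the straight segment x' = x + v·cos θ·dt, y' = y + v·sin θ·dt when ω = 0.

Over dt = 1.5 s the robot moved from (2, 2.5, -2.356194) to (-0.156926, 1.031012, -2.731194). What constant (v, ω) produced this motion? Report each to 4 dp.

Δθ = -2.731194 − -2.356194 = -0.375000
ω = Δθ/dt = -0.375000/1.5 = -0.2500
R = Δx/(sin θ' − sin θ) = -7.0000
v = R·ω = -7.0000·-0.2500 = 1.7500

v = 1.7500, ω = -0.2500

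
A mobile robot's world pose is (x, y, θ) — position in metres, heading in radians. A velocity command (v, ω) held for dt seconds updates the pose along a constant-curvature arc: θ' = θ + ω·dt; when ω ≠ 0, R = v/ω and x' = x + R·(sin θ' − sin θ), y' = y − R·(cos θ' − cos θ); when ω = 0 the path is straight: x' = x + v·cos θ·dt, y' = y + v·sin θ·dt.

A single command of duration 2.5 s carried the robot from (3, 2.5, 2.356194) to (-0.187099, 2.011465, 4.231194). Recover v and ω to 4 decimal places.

Δθ = 4.231194 − 2.356194 = 1.875000
ω = Δθ/dt = 1.875000/2.5 = 0.7500
R = Δx/(sin θ' − sin θ) = 2.0000
v = R·ω = 2.0000·0.7500 = 1.5000

v = 1.5000, ω = 0.7500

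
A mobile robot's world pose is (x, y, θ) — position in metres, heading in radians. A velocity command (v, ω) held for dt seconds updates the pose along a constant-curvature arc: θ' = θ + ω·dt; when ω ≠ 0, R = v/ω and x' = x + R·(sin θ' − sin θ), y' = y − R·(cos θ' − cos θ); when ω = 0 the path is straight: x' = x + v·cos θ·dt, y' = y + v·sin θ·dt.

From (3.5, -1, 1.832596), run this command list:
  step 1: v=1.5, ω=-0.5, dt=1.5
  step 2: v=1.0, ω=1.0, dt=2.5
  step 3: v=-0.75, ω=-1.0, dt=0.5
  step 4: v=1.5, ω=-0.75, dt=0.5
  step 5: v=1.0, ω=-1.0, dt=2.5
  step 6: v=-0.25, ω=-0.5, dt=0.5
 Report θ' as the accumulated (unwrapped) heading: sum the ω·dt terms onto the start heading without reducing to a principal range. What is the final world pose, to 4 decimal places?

step 1: θ'=1.0826 (R=-3.0000) → pose (3.7482, 1.1836, 1.0826)
step 2: θ'=3.5826 (R=1.0000) → pose (2.4382, 2.5569, 3.5826)
step 3: θ'=3.0826 (R=0.7500) → pose (2.8026, 2.6274, 3.0826)
step 4: θ'=2.7076 (R=-2.0000) → pose (2.0795, 2.8093, 2.7076)
step 5: θ'=0.2076 (R=-1.0000) → pose (2.2939, 4.6951, 0.2076)
step 6: θ'=-0.0424 (R=0.5000) → pose (2.1696, 4.6849, -0.0424)

(2.1696, 4.6849, -0.0424)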